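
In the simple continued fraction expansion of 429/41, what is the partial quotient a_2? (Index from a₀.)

429 = 10·41 + 19   →  a_0 = 10
41 = 2·19 + 3   →  a_1 = 2
19 = 6·3 + 1   →  a_2 = 6

6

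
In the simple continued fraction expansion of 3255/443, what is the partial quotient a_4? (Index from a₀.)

9

3255 = 7·443 + 154   →  a_0 = 7
443 = 2·154 + 135   →  a_1 = 2
154 = 1·135 + 19   →  a_2 = 1
135 = 7·19 + 2   →  a_3 = 7
19 = 9·2 + 1   →  a_4 = 9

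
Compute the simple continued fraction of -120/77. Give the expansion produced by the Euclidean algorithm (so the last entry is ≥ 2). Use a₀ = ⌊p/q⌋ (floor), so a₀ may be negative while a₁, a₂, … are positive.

-120 = -2·77 + 34
77 = 2·34 + 9
34 = 3·9 + 7
9 = 1·7 + 2
7 = 3·2 + 1
2 = 2·1 + 0  (stop)
So -120/77 = [-2; 2, 3, 1, 3, 2].

[-2; 2, 3, 1, 3, 2]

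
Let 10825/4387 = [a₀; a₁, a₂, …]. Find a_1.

2

10825 = 2·4387 + 2051   →  a_0 = 2
4387 = 2·2051 + 285   →  a_1 = 2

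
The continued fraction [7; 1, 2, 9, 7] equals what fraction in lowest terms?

Using pₖ = aₖpₖ₋₁ + pₖ₋₂ and qₖ = aₖqₖ₋₁ + qₖ₋₂:
  k=0: a=7, p=7, q=1
  k=1: a=1, p=8, q=1
  k=2: a=2, p=23, q=3
  k=3: a=9, p=215, q=28
  k=4: a=7, p=1528, q=199

1528/199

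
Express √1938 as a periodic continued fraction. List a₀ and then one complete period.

[44; 44, 88]

a₀ = ⌊√1938⌋ = 44.
With m₀=0, d₀=1 and mₖ₊₁ = dₖaₖ − mₖ, dₖ₊₁ = (n − mₖ₊₁²)/dₖ, aₖ₊₁ = ⌊(a₀+mₖ₊₁)/dₖ₊₁⌋:
  k=1: m=44, d=2, a=44
  k=2: m=44, d=1, a=88
d=1 and a=2a₀=88 at k=2, so the next step gives (m, d) = (44, 2) again — its k=1 value — and the period has length 2.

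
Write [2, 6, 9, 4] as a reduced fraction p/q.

Fold from the inside: start with 4/1.
  9 + 1/4 = 37/4
  6 + 4/37 = 226/37
  2 + 37/226 = 489/226

489/226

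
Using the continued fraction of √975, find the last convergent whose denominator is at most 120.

1249/40

√975 = [31; 4, 2, 4, 62, …] (period length 4).
Convergents:
  p_0/q_0 = 31/1
  p_1/q_1 = 125/4
  p_2/q_2 = 281/9
  p_3/q_3 = 1249/40
  p_4/q_4 = 77719/2489
q_3 = 40 ≤ 120 < 2489 = q_4, so the answer is 1249/40.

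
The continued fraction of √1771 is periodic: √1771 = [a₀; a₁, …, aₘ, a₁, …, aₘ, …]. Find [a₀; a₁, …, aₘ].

a₀ = ⌊√1771⌋ = 42.

[42; 12, 84]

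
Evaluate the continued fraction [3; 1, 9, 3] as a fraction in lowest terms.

121/31

Fold from the inside: start with 3/1.
  9 + 1/3 = 28/3
  1 + 3/28 = 31/28
  3 + 28/31 = 121/31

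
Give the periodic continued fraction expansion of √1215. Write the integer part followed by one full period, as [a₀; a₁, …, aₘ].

[34; 1, 5, 1, 68]

a₀ = ⌊√1215⌋ = 34.
With m₀=0, d₀=1 and mₖ₊₁ = dₖaₖ − mₖ, dₖ₊₁ = (n − mₖ₊₁²)/dₖ, aₖ₊₁ = ⌊(a₀+mₖ₊₁)/dₖ₊₁⌋:
  k=1: m=34, d=59, a=1
  k=2: m=25, d=10, a=5
  k=3: m=25, d=59, a=1
  k=4: m=34, d=1, a=68
d=1 and a=2a₀=68 at k=4, so the next step gives (m, d) = (34, 59) again — its k=1 value — and the period has length 4.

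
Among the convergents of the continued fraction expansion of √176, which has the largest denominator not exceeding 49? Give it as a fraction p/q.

√176 = [13; 3, 1, 3, 26, …] (period length 4).
Convergents:
  p_0/q_0 = 13/1
  p_1/q_1 = 40/3
  p_2/q_2 = 53/4
  p_3/q_3 = 199/15
  p_4/q_4 = 5227/394
q_3 = 15 ≤ 49 < 394 = q_4, so the answer is 199/15.

199/15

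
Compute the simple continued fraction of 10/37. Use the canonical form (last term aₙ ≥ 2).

10 = 0×37 + 10
37 = 3×10 + 7
10 = 1×7 + 3
7 = 2×3 + 1
3 = 3×1 + 0  (stop)
So 10/37 = [0; 3, 1, 2, 3].

[0; 3, 1, 2, 3]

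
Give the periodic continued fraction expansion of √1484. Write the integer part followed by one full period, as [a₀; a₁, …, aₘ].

[38; 1, 1, 10, 1, 1, 76]

a₀ = ⌊√1484⌋ = 38.
With m₀=0, d₀=1 and mₖ₊₁ = dₖaₖ − mₖ, dₖ₊₁ = (n − mₖ₊₁²)/dₖ, aₖ₊₁ = ⌊(a₀+mₖ₊₁)/dₖ₊₁⌋:
  k=1: m=38, d=40, a=1
  k=2: m=2, d=37, a=1
  k=3: m=35, d=7, a=10
  k=4: m=35, d=37, a=1
  k=5: m=2, d=40, a=1
  k=6: m=38, d=1, a=76
d=1 and a=2a₀=76 at k=6, so the next step gives (m, d) = (38, 40) again — its k=1 value — and the period has length 6.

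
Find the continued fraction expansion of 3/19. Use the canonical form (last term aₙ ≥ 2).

[0; 6, 3]

3 = 0*19 + 3
19 = 6*3 + 1
3 = 3*1 + 0  (stop)
So 3/19 = [0; 6, 3].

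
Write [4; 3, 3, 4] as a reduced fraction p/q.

Fold from the inside: start with 4/1.
  3 + 1/4 = 13/4
  3 + 4/13 = 43/13
  4 + 13/43 = 185/43

185/43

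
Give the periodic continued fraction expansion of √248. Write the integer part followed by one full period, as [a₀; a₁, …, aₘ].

[15; 1, 2, 1, 30]

a₀ = ⌊√248⌋ = 15.
With m₀=0, d₀=1 and mₖ₊₁ = dₖaₖ − mₖ, dₖ₊₁ = (n − mₖ₊₁²)/dₖ, aₖ₊₁ = ⌊(a₀+mₖ₊₁)/dₖ₊₁⌋:
  k=1: m=15, d=23, a=1
  k=2: m=8, d=8, a=2
  k=3: m=8, d=23, a=1
  k=4: m=15, d=1, a=30
d=1 and a=2a₀=30 at k=4, so the next step gives (m, d) = (15, 23) again — its k=1 value — and the period has length 4.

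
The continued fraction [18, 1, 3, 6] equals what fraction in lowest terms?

Fold from the inside: start with 6/1.
  3 + 1/6 = 19/6
  1 + 6/19 = 25/19
  18 + 19/25 = 469/25

469/25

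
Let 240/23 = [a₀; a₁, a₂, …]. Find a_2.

240 = 10·23 + 10   →  a_0 = 10
23 = 2·10 + 3   →  a_1 = 2
10 = 3·3 + 1   →  a_2 = 3

3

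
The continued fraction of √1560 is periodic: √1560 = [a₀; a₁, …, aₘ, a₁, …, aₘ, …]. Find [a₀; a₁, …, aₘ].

[39; 2, 78]

a₀ = ⌊√1560⌋ = 39.
With m₀=0, d₀=1 and mₖ₊₁ = dₖaₖ − mₖ, dₖ₊₁ = (n − mₖ₊₁²)/dₖ, aₖ₊₁ = ⌊(a₀+mₖ₊₁)/dₖ₊₁⌋:
  k=1: m=39, d=39, a=2
  k=2: m=39, d=1, a=78
d=1 and a=2a₀=78 at k=2, so the next step gives (m, d) = (39, 39) again — its k=1 value — and the period has length 2.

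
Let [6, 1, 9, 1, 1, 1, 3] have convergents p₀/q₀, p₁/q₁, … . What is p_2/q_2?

69/10

Using pₖ = aₖpₖ₋₁ + pₖ₋₂, qₖ = aₖqₖ₋₁ + qₖ₋₂ (with p₋₁=1, p₋₂=0, q₋₁=0, q₋₂=1):
  k=0: a=6, p=6, q=1
  k=1: a=1, p=7, q=1
  k=2: a=9, p=69, q=10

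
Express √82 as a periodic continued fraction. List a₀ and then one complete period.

a₀ = ⌊√82⌋ = 9.
With m₀=0, d₀=1 and mₖ₊₁ = dₖaₖ − mₖ, dₖ₊₁ = (n − mₖ₊₁²)/dₖ, aₖ₊₁ = ⌊(a₀+mₖ₊₁)/dₖ₊₁⌋:
  k=1: m=9, d=1, a=18
d=1 and a=2a₀=18 at k=1, so the next step gives (m, d) = (9, 1) again — its k=1 value — and the period has length 1.

[9; 18]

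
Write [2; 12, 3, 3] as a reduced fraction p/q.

Using pₖ = aₖpₖ₋₁ + pₖ₋₂ and qₖ = aₖqₖ₋₁ + qₖ₋₂:
  k=0: a=2, p=2, q=1
  k=1: a=12, p=25, q=12
  k=2: a=3, p=77, q=37
  k=3: a=3, p=256, q=123

256/123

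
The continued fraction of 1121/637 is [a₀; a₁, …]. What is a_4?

1121 = 1·637 + 484   →  a_0 = 1
637 = 1·484 + 153   →  a_1 = 1
484 = 3·153 + 25   →  a_2 = 3
153 = 6·25 + 3   →  a_3 = 6
25 = 8·3 + 1   →  a_4 = 8

8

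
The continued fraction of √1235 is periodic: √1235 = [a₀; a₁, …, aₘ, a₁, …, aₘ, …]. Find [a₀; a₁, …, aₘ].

a₀ = ⌊√1235⌋ = 35.
With m₀=0, d₀=1 and mₖ₊₁ = dₖaₖ − mₖ, dₖ₊₁ = (n − mₖ₊₁²)/dₖ, aₖ₊₁ = ⌊(a₀+mₖ₊₁)/dₖ₊₁⌋:
  k=1: m=35, d=10, a=7
  k=2: m=35, d=1, a=70
d=1 and a=2a₀=70 at k=2, so the next step gives (m, d) = (35, 10) again — its k=1 value — and the period has length 2.

[35; 7, 70]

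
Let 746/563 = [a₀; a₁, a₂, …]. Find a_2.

13

746 = 1·563 + 183   →  a_0 = 1
563 = 3·183 + 14   →  a_1 = 3
183 = 13·14 + 1   →  a_2 = 13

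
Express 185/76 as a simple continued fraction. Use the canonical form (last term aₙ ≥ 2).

185 = 2·76 + 33
76 = 2·33 + 10
33 = 3·10 + 3
10 = 3·3 + 1
3 = 3·1 + 0  (stop)
So 185/76 = [2; 2, 3, 3, 3].

[2; 2, 3, 3, 3]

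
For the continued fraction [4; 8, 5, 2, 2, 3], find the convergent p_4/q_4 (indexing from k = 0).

911/221

Using pₖ = aₖpₖ₋₁ + pₖ₋₂, qₖ = aₖqₖ₋₁ + qₖ₋₂ (with p₋₁=1, p₋₂=0, q₋₁=0, q₋₂=1):
  k=0: a=4, p=4, q=1
  k=1: a=8, p=33, q=8
  k=2: a=5, p=169, q=41
  k=3: a=2, p=371, q=90
  k=4: a=2, p=911, q=221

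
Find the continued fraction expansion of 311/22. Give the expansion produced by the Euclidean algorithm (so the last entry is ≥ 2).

[14; 7, 3]

311 = 14*22 + 3
22 = 7*3 + 1
3 = 3*1 + 0  (stop)
So 311/22 = [14; 7, 3].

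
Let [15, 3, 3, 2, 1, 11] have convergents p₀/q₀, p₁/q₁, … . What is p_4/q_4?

505/33

Using pₖ = aₖpₖ₋₁ + pₖ₋₂, qₖ = aₖqₖ₋₁ + qₖ₋₂ (with p₋₁=1, p₋₂=0, q₋₁=0, q₋₂=1):
  k=0: a=15, p=15, q=1
  k=1: a=3, p=46, q=3
  k=2: a=3, p=153, q=10
  k=3: a=2, p=352, q=23
  k=4: a=1, p=505, q=33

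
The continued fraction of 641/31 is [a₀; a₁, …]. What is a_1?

641 = 20·31 + 21   →  a_0 = 20
31 = 1·21 + 10   →  a_1 = 1

1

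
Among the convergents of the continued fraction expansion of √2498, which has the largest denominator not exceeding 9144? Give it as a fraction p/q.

249850/4999

√2498 = [49; 1, 48, 1, 98, …] (period length 4).
Convergents:
  p_0/q_0 = 49/1
  p_1/q_1 = 50/1
  p_2/q_2 = 2449/49
  p_3/q_3 = 2499/50
  p_4/q_4 = 247351/4949
  p_5/q_5 = 249850/4999
  p_6/q_6 = 12240151/244901
q_5 = 4999 ≤ 9144 < 244901 = q_6, so the answer is 249850/4999.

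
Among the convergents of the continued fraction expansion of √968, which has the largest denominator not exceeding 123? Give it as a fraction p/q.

√968 = [31; 8, 1, 6, 1, 8, 62, …] (period length 6).
Convergents:
  p_0/q_0 = 31/1
  p_1/q_1 = 249/8
  p_2/q_2 = 280/9
  p_3/q_3 = 1929/62
  p_4/q_4 = 2209/71
  p_5/q_5 = 19601/630
q_4 = 71 ≤ 123 < 630 = q_5, so the answer is 2209/71.

2209/71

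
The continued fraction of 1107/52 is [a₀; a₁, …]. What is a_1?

1107 = 21·52 + 15   →  a_0 = 21
52 = 3·15 + 7   →  a_1 = 3

3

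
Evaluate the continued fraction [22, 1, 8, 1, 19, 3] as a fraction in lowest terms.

Fold from the inside: start with 3/1.
  19 + 1/3 = 58/3
  1 + 3/58 = 61/58
  8 + 58/61 = 546/61
  1 + 61/546 = 607/546
  22 + 546/607 = 13900/607

13900/607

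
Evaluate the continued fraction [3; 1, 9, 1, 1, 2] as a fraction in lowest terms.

207/53

Fold from the inside: start with 2/1.
  1 + 1/2 = 3/2
  1 + 2/3 = 5/3
  9 + 3/5 = 48/5
  1 + 5/48 = 53/48
  3 + 48/53 = 207/53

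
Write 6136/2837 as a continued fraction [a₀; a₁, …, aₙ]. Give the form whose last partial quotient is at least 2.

6136 = 2·2837 + 462
2837 = 6·462 + 65
462 = 7·65 + 7
65 = 9·7 + 2
7 = 3·2 + 1
2 = 2·1 + 0  (stop)
So 6136/2837 = [2; 6, 7, 9, 3, 2].

[2; 6, 7, 9, 3, 2]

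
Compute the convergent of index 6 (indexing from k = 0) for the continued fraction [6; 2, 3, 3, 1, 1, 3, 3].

Using pₖ = aₖpₖ₋₁ + pₖ₋₂, qₖ = aₖqₖ₋₁ + qₖ₋₂ (with p₋₁=1, p₋₂=0, q₋₁=0, q₋₂=1):
  k=0: a=6, p=6, q=1
  k=1: a=2, p=13, q=2
  k=2: a=3, p=45, q=7
  k=3: a=3, p=148, q=23
  k=4: a=1, p=193, q=30
  k=5: a=1, p=341, q=53
  k=6: a=3, p=1216, q=189

1216/189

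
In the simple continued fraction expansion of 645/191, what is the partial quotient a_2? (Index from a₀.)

645 = 3·191 + 72   →  a_0 = 3
191 = 2·72 + 47   →  a_1 = 2
72 = 1·47 + 25   →  a_2 = 1

1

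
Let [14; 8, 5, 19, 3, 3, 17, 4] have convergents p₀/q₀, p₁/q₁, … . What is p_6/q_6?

Using pₖ = aₖpₖ₋₁ + pₖ₋₂, qₖ = aₖqₖ₋₁ + qₖ₋₂ (with p₋₁=1, p₋₂=0, q₋₁=0, q₋₂=1):
  k=0: a=14, p=14, q=1
  k=1: a=8, p=113, q=8
  k=2: a=5, p=579, q=41
  k=3: a=19, p=11114, q=787
  k=4: a=3, p=33921, q=2402
  k=5: a=3, p=112877, q=7993
  k=6: a=17, p=1952830, q=138283

1952830/138283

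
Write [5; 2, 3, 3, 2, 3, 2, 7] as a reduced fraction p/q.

16851/3101

Fold from the inside: start with 7/1.
  2 + 1/7 = 15/7
  3 + 7/15 = 52/15
  2 + 15/52 = 119/52
  3 + 52/119 = 409/119
  3 + 119/409 = 1346/409
  2 + 409/1346 = 3101/1346
  5 + 1346/3101 = 16851/3101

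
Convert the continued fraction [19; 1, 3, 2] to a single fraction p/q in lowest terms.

178/9

Using pₖ = aₖpₖ₋₁ + pₖ₋₂ and qₖ = aₖqₖ₋₁ + qₖ₋₂:
  k=0: a=19, p=19, q=1
  k=1: a=1, p=20, q=1
  k=2: a=3, p=79, q=4
  k=3: a=2, p=178, q=9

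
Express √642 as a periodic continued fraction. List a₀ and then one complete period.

[25; 2, 1, 24, 1, 2, 50]

a₀ = ⌊√642⌋ = 25.
With m₀=0, d₀=1 and mₖ₊₁ = dₖaₖ − mₖ, dₖ₊₁ = (n − mₖ₊₁²)/dₖ, aₖ₊₁ = ⌊(a₀+mₖ₊₁)/dₖ₊₁⌋:
  k=1: m=25, d=17, a=2
  k=2: m=9, d=33, a=1
  k=3: m=24, d=2, a=24
  k=4: m=24, d=33, a=1
  k=5: m=9, d=17, a=2
  k=6: m=25, d=1, a=50
d=1 and a=2a₀=50 at k=6, so the next step gives (m, d) = (25, 17) again — its k=1 value — and the period has length 6.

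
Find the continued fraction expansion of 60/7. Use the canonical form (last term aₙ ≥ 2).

[8; 1, 1, 3]

60 = 8*7 + 4
7 = 1*4 + 3
4 = 1*3 + 1
3 = 3*1 + 0  (stop)
So 60/7 = [8; 1, 1, 3].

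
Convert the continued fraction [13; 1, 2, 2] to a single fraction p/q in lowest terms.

Using pₖ = aₖpₖ₋₁ + pₖ₋₂ and qₖ = aₖqₖ₋₁ + qₖ₋₂:
  k=0: a=13, p=13, q=1
  k=1: a=1, p=14, q=1
  k=2: a=2, p=41, q=3
  k=3: a=2, p=96, q=7

96/7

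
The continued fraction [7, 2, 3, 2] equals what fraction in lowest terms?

119/16

Using pₖ = aₖpₖ₋₁ + pₖ₋₂ and qₖ = aₖqₖ₋₁ + qₖ₋₂:
  k=0: a=7, p=7, q=1
  k=1: a=2, p=15, q=2
  k=2: a=3, p=52, q=7
  k=3: a=2, p=119, q=16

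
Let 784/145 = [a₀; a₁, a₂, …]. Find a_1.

2

784 = 5·145 + 59   →  a_0 = 5
145 = 2·59 + 27   →  a_1 = 2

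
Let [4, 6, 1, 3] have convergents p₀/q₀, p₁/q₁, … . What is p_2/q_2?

29/7

Using pₖ = aₖpₖ₋₁ + pₖ₋₂, qₖ = aₖqₖ₋₁ + qₖ₋₂ (with p₋₁=1, p₋₂=0, q₋₁=0, q₋₂=1):
  k=0: a=4, p=4, q=1
  k=1: a=6, p=25, q=6
  k=2: a=1, p=29, q=7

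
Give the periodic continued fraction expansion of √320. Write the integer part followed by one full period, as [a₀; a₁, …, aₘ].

a₀ = ⌊√320⌋ = 17.

[17; 1, 7, 1, 34]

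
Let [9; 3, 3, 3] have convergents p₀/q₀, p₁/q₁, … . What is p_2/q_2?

93/10

Using pₖ = aₖpₖ₋₁ + pₖ₋₂, qₖ = aₖqₖ₋₁ + qₖ₋₂ (with p₋₁=1, p₋₂=0, q₋₁=0, q₋₂=1):
  k=0: a=9, p=9, q=1
  k=1: a=3, p=28, q=3
  k=2: a=3, p=93, q=10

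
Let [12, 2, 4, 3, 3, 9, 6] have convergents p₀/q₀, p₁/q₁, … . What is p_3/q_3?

Using pₖ = aₖpₖ₋₁ + pₖ₋₂, qₖ = aₖqₖ₋₁ + qₖ₋₂ (with p₋₁=1, p₋₂=0, q₋₁=0, q₋₂=1):
  k=0: a=12, p=12, q=1
  k=1: a=2, p=25, q=2
  k=2: a=4, p=112, q=9
  k=3: a=3, p=361, q=29

361/29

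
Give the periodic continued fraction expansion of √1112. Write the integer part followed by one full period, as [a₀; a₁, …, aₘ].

[33; 2, 1, 7, 1, 2, 66]

a₀ = ⌊√1112⌋ = 33.
With m₀=0, d₀=1 and mₖ₊₁ = dₖaₖ − mₖ, dₖ₊₁ = (n − mₖ₊₁²)/dₖ, aₖ₊₁ = ⌊(a₀+mₖ₊₁)/dₖ₊₁⌋:
  k=1: m=33, d=23, a=2
  k=2: m=13, d=41, a=1
  k=3: m=28, d=8, a=7
  k=4: m=28, d=41, a=1
  k=5: m=13, d=23, a=2
  k=6: m=33, d=1, a=66
d=1 and a=2a₀=66 at k=6, so the next step gives (m, d) = (33, 23) again — its k=1 value — and the period has length 6.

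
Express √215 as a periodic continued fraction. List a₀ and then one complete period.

[14; 1, 1, 1, 28]

a₀ = ⌊√215⌋ = 14.
With m₀=0, d₀=1 and mₖ₊₁ = dₖaₖ − mₖ, dₖ₊₁ = (n − mₖ₊₁²)/dₖ, aₖ₊₁ = ⌊(a₀+mₖ₊₁)/dₖ₊₁⌋:
  k=1: m=14, d=19, a=1
  k=2: m=5, d=10, a=1
  k=3: m=5, d=19, a=1
  k=4: m=14, d=1, a=28
d=1 and a=2a₀=28 at k=4, so the next step gives (m, d) = (14, 19) again — its k=1 value — and the period has length 4.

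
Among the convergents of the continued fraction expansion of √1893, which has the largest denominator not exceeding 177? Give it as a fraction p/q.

5047/116

√1893 = [43; 1, 1, 28, 1, 1, 86, …] (period length 6).
Convergents:
  p_0/q_0 = 43/1
  p_1/q_1 = 44/1
  p_2/q_2 = 87/2
  p_3/q_3 = 2480/57
  p_4/q_4 = 2567/59
  p_5/q_5 = 5047/116
  p_6/q_6 = 436609/10035
q_5 = 116 ≤ 177 < 10035 = q_6, so the answer is 5047/116.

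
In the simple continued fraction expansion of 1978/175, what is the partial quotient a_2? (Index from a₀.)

1978 = 11·175 + 53   →  a_0 = 11
175 = 3·53 + 16   →  a_1 = 3
53 = 3·16 + 5   →  a_2 = 3

3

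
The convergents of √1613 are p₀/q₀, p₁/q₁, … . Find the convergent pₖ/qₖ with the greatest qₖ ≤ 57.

√1613 = [40; 6, 6, 80, …] (period length 3).
Convergents:
  p_0/q_0 = 40/1
  p_1/q_1 = 241/6
  p_2/q_2 = 1486/37
  p_3/q_3 = 119121/2966
q_2 = 37 ≤ 57 < 2966 = q_3, so the answer is 1486/37.

1486/37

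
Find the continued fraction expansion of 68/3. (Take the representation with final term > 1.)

[22; 1, 2]

68 = 22*3 + 2
3 = 1*2 + 1
2 = 2*1 + 0  (stop)
So 68/3 = [22; 1, 2].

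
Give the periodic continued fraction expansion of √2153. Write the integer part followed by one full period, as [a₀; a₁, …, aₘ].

[46; 2, 2, 92]

a₀ = ⌊√2153⌋ = 46.
With m₀=0, d₀=1 and mₖ₊₁ = dₖaₖ − mₖ, dₖ₊₁ = (n − mₖ₊₁²)/dₖ, aₖ₊₁ = ⌊(a₀+mₖ₊₁)/dₖ₊₁⌋:
  k=1: m=46, d=37, a=2
  k=2: m=28, d=37, a=2
  k=3: m=46, d=1, a=92
d=1 and a=2a₀=92 at k=3, so the next step gives (m, d) = (46, 37) again — its k=1 value — and the period has length 3.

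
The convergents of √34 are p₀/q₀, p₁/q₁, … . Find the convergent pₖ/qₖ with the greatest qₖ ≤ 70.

√34 = [5; 1, 4, 1, 10, …] (period length 4).
Convergents:
  p_0/q_0 = 5/1
  p_1/q_1 = 6/1
  p_2/q_2 = 29/5
  p_3/q_3 = 35/6
  p_4/q_4 = 379/65
  p_5/q_5 = 414/71
q_4 = 65 ≤ 70 < 71 = q_5, so the answer is 379/65.

379/65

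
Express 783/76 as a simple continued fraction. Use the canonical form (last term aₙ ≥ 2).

[10; 3, 3, 3, 2]

783 = 10*76 + 23
76 = 3*23 + 7
23 = 3*7 + 2
7 = 3*2 + 1
2 = 2*1 + 0  (stop)
So 783/76 = [10; 3, 3, 3, 2].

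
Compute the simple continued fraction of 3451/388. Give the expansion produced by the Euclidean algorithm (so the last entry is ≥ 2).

[8; 1, 8, 2, 6, 3]

3451 = 8×388 + 347
388 = 1×347 + 41
347 = 8×41 + 19
41 = 2×19 + 3
19 = 6×3 + 1
3 = 3×1 + 0  (stop)
So 3451/388 = [8; 1, 8, 2, 6, 3].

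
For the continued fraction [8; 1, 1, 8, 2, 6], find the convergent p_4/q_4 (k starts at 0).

Using pₖ = aₖpₖ₋₁ + pₖ₋₂, qₖ = aₖqₖ₋₁ + qₖ₋₂ (with p₋₁=1, p₋₂=0, q₋₁=0, q₋₂=1):
  k=0: a=8, p=8, q=1
  k=1: a=1, p=9, q=1
  k=2: a=1, p=17, q=2
  k=3: a=8, p=145, q=17
  k=4: a=2, p=307, q=36

307/36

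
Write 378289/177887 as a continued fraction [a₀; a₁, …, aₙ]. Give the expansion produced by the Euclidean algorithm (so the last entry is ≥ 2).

[2; 7, 1, 9, 12, 14, 4, 3]

378289 = 2*177887 + 22515
177887 = 7*22515 + 20282
22515 = 1*20282 + 2233
20282 = 9*2233 + 185
2233 = 12*185 + 13
185 = 14*13 + 3
13 = 4*3 + 1
3 = 3*1 + 0  (stop)
So 378289/177887 = [2; 7, 1, 9, 12, 14, 4, 3].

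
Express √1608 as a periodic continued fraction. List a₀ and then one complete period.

a₀ = ⌊√1608⌋ = 40.
With m₀=0, d₀=1 and mₖ₊₁ = dₖaₖ − mₖ, dₖ₊₁ = (n − mₖ₊₁²)/dₖ, aₖ₊₁ = ⌊(a₀+mₖ₊₁)/dₖ₊₁⌋:
  k=1: m=40, d=8, a=10
  k=2: m=40, d=1, a=80
d=1 and a=2a₀=80 at k=2, so the next step gives (m, d) = (40, 8) again — its k=1 value — and the period has length 2.

[40; 10, 80]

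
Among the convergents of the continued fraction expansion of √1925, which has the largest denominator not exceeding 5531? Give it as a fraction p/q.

√1925 = [43; 1, 6, 1, 86, …] (period length 4).
Convergents:
  p_0/q_0 = 43/1
  p_1/q_1 = 44/1
  p_2/q_2 = 307/7
  p_3/q_3 = 351/8
  p_4/q_4 = 30493/695
  p_5/q_5 = 30844/703
  p_6/q_6 = 215557/4913
  p_7/q_7 = 246401/5616
q_6 = 4913 ≤ 5531 < 5616 = q_7, so the answer is 215557/4913.

215557/4913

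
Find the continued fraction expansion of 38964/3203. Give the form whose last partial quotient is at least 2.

[12; 6, 15, 11, 1, 2]

38964 = 12*3203 + 528
3203 = 6*528 + 35
528 = 15*35 + 3
35 = 11*3 + 2
3 = 1*2 + 1
2 = 2*1 + 0  (stop)
So 38964/3203 = [12; 6, 15, 11, 1, 2].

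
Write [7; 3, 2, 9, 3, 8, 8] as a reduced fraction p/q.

100958/13853

Using pₖ = aₖpₖ₋₁ + pₖ₋₂ and qₖ = aₖqₖ₋₁ + qₖ₋₂:
  k=0: a=7, p=7, q=1
  k=1: a=3, p=22, q=3
  k=2: a=2, p=51, q=7
  k=3: a=9, p=481, q=66
  k=4: a=3, p=1494, q=205
  k=5: a=8, p=12433, q=1706
  k=6: a=8, p=100958, q=13853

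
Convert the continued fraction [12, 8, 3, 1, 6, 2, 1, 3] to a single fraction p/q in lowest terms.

Fold from the inside: start with 3/1.
  1 + 1/3 = 4/3
  2 + 3/4 = 11/4
  6 + 4/11 = 70/11
  1 + 11/70 = 81/70
  3 + 70/81 = 313/81
  8 + 81/313 = 2585/313
  12 + 313/2585 = 31333/2585

31333/2585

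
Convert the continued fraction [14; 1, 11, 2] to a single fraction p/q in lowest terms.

Using pₖ = aₖpₖ₋₁ + pₖ₋₂ and qₖ = aₖqₖ₋₁ + qₖ₋₂:
  k=0: a=14, p=14, q=1
  k=1: a=1, p=15, q=1
  k=2: a=11, p=179, q=12
  k=3: a=2, p=373, q=25

373/25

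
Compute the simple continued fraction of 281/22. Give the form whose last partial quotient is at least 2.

[12; 1, 3, 2, 2]

281 = 12×22 + 17
22 = 1×17 + 5
17 = 3×5 + 2
5 = 2×2 + 1
2 = 2×1 + 0  (stop)
So 281/22 = [12; 1, 3, 2, 2].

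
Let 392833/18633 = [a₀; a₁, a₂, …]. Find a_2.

10

392833 = 21·18633 + 1540   →  a_0 = 21
18633 = 12·1540 + 153   →  a_1 = 12
1540 = 10·153 + 10   →  a_2 = 10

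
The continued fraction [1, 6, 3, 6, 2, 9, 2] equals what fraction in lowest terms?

5978/5161

Fold from the inside: start with 2/1.
  9 + 1/2 = 19/2
  2 + 2/19 = 40/19
  6 + 19/40 = 259/40
  3 + 40/259 = 817/259
  6 + 259/817 = 5161/817
  1 + 817/5161 = 5978/5161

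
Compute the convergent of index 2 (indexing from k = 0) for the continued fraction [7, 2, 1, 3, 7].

Using pₖ = aₖpₖ₋₁ + pₖ₋₂, qₖ = aₖqₖ₋₁ + qₖ₋₂ (with p₋₁=1, p₋₂=0, q₋₁=0, q₋₂=1):
  k=0: a=7, p=7, q=1
  k=1: a=2, p=15, q=2
  k=2: a=1, p=22, q=3

22/3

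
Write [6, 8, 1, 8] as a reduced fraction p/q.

Fold from the inside: start with 8/1.
  1 + 1/8 = 9/8
  8 + 8/9 = 80/9
  6 + 9/80 = 489/80

489/80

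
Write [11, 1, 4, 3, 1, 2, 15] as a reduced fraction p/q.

10523/891

Using pₖ = aₖpₖ₋₁ + pₖ₋₂ and qₖ = aₖqₖ₋₁ + qₖ₋₂:
  k=0: a=11, p=11, q=1
  k=1: a=1, p=12, q=1
  k=2: a=4, p=59, q=5
  k=3: a=3, p=189, q=16
  k=4: a=1, p=248, q=21
  k=5: a=2, p=685, q=58
  k=6: a=15, p=10523, q=891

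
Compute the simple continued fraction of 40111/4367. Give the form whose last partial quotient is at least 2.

40111 = 9·4367 + 808
4367 = 5·808 + 327
808 = 2·327 + 154
327 = 2·154 + 19
154 = 8·19 + 2
19 = 9·2 + 1
2 = 2·1 + 0  (stop)
So 40111/4367 = [9; 5, 2, 2, 8, 9, 2].

[9; 5, 2, 2, 8, 9, 2]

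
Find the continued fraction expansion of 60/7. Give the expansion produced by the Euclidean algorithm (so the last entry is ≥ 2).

60 = 8×7 + 4
7 = 1×4 + 3
4 = 1×3 + 1
3 = 3×1 + 0  (stop)
So 60/7 = [8; 1, 1, 3].

[8; 1, 1, 3]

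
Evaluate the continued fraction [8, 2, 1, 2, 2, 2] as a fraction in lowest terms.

Fold from the inside: start with 2/1.
  2 + 1/2 = 5/2
  2 + 2/5 = 12/5
  1 + 5/12 = 17/12
  2 + 12/17 = 46/17
  8 + 17/46 = 385/46

385/46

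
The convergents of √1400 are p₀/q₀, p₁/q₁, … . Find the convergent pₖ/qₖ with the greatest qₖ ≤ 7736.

√1400 = [37; 2, 2, 2, 74, …] (period length 4).
Convergents:
  p_0/q_0 = 37/1
  p_1/q_1 = 75/2
  p_2/q_2 = 187/5
  p_3/q_3 = 449/12
  p_4/q_4 = 33413/893
  p_5/q_5 = 67275/1798
  p_6/q_6 = 167963/4489
  p_7/q_7 = 403201/10776
q_6 = 4489 ≤ 7736 < 10776 = q_7, so the answer is 167963/4489.

167963/4489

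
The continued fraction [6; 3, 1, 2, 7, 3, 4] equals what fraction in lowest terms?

6880/1097

Using pₖ = aₖpₖ₋₁ + pₖ₋₂ and qₖ = aₖqₖ₋₁ + qₖ₋₂:
  k=0: a=6, p=6, q=1
  k=1: a=3, p=19, q=3
  k=2: a=1, p=25, q=4
  k=3: a=2, p=69, q=11
  k=4: a=7, p=508, q=81
  k=5: a=3, p=1593, q=254
  k=6: a=4, p=6880, q=1097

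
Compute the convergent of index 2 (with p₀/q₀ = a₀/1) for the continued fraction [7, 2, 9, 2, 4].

142/19

Using pₖ = aₖpₖ₋₁ + pₖ₋₂, qₖ = aₖqₖ₋₁ + qₖ₋₂ (with p₋₁=1, p₋₂=0, q₋₁=0, q₋₂=1):
  k=0: a=7, p=7, q=1
  k=1: a=2, p=15, q=2
  k=2: a=9, p=142, q=19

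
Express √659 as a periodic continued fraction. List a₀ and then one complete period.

a₀ = ⌊√659⌋ = 25.
With m₀=0, d₀=1 and mₖ₊₁ = dₖaₖ − mₖ, dₖ₊₁ = (n − mₖ₊₁²)/dₖ, aₖ₊₁ = ⌊(a₀+mₖ₊₁)/dₖ₊₁⌋:
  k=1: m=25, d=34, a=1
  k=2: m=9, d=17, a=2
  k=3: m=25, d=2, a=25
  k=4: m=25, d=17, a=2
  k=5: m=9, d=34, a=1
  k=6: m=25, d=1, a=50
d=1 and a=2a₀=50 at k=6, so the next step gives (m, d) = (25, 34) again — its k=1 value — and the period has length 6.

[25; 1, 2, 25, 2, 1, 50]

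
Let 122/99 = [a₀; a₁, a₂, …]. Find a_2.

3

122 = 1·99 + 23   →  a_0 = 1
99 = 4·23 + 7   →  a_1 = 4
23 = 3·7 + 2   →  a_2 = 3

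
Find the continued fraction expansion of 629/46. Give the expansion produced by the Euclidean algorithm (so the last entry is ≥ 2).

629 = 13×46 + 31
46 = 1×31 + 15
31 = 2×15 + 1
15 = 15×1 + 0  (stop)
So 629/46 = [13; 1, 2, 15].

[13; 1, 2, 15]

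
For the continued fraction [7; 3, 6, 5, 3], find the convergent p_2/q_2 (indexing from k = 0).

Using pₖ = aₖpₖ₋₁ + pₖ₋₂, qₖ = aₖqₖ₋₁ + qₖ₋₂ (with p₋₁=1, p₋₂=0, q₋₁=0, q₋₂=1):
  k=0: a=7, p=7, q=1
  k=1: a=3, p=22, q=3
  k=2: a=6, p=139, q=19

139/19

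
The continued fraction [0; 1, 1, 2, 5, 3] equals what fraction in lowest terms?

51/86

Fold from the inside: start with 3/1.
  5 + 1/3 = 16/3
  2 + 3/16 = 35/16
  1 + 16/35 = 51/35
  1 + 35/51 = 86/51
  0 + 51/86 = 51/86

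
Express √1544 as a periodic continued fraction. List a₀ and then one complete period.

[39; 3, 2, 2, 9, 2, 2, 3, 78]

a₀ = ⌊√1544⌋ = 39.
With m₀=0, d₀=1 and mₖ₊₁ = dₖaₖ − mₖ, dₖ₊₁ = (n − mₖ₊₁²)/dₖ, aₖ₊₁ = ⌊(a₀+mₖ₊₁)/dₖ₊₁⌋:
  k=1: m=39, d=23, a=3
  k=2: m=30, d=28, a=2
  k=3: m=26, d=31, a=2
  k=4: m=36, d=8, a=9
  k=5: m=36, d=31, a=2
  k=6: m=26, d=28, a=2
  k=7: m=30, d=23, a=3
  k=8: m=39, d=1, a=78
d=1 and a=2a₀=78 at k=8, so the next step gives (m, d) = (39, 23) again — its k=1 value — and the period has length 8.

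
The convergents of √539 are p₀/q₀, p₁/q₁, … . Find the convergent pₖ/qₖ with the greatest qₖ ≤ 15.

325/14

√539 = [23; 4, 1, 1, 1, 1, 1, 4, 46, …] (period length 8).
Convergents:
  p_0/q_0 = 23/1
  p_1/q_1 = 93/4
  p_2/q_2 = 116/5
  p_3/q_3 = 209/9
  p_4/q_4 = 325/14
  p_5/q_5 = 534/23
q_4 = 14 ≤ 15 < 23 = q_5, so the answer is 325/14.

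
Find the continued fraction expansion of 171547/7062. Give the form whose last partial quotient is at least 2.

[24; 3, 2, 3, 16, 18]

171547 = 24·7062 + 2059
7062 = 3·2059 + 885
2059 = 2·885 + 289
885 = 3·289 + 18
289 = 16·18 + 1
18 = 18·1 + 0  (stop)
So 171547/7062 = [24; 3, 2, 3, 16, 18].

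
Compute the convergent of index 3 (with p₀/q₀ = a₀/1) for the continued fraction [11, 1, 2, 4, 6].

Using pₖ = aₖpₖ₋₁ + pₖ₋₂, qₖ = aₖqₖ₋₁ + qₖ₋₂ (with p₋₁=1, p₋₂=0, q₋₁=0, q₋₂=1):
  k=0: a=11, p=11, q=1
  k=1: a=1, p=12, q=1
  k=2: a=2, p=35, q=3
  k=3: a=4, p=152, q=13

152/13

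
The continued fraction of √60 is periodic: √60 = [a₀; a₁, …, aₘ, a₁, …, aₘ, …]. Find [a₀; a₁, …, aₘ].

[7; 1, 2, 1, 14]

a₀ = ⌊√60⌋ = 7.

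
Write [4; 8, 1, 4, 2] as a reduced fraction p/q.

399/97

Fold from the inside: start with 2/1.
  4 + 1/2 = 9/2
  1 + 2/9 = 11/9
  8 + 9/11 = 97/11
  4 + 11/97 = 399/97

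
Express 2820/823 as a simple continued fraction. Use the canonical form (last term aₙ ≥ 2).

[3; 2, 2, 1, 9, 12]

2820 = 3*823 + 351
823 = 2*351 + 121
351 = 2*121 + 109
121 = 1*109 + 12
109 = 9*12 + 1
12 = 12*1 + 0  (stop)
So 2820/823 = [3; 2, 2, 1, 9, 12].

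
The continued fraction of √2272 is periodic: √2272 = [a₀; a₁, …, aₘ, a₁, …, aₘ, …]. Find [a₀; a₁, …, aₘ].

a₀ = ⌊√2272⌋ = 47.
With m₀=0, d₀=1 and mₖ₊₁ = dₖaₖ − mₖ, dₖ₊₁ = (n − mₖ₊₁²)/dₖ, aₖ₊₁ = ⌊(a₀+mₖ₊₁)/dₖ₊₁⌋:
  k=1: m=47, d=63, a=1
  k=2: m=16, d=32, a=1
  k=3: m=16, d=63, a=1
  k=4: m=47, d=1, a=94
d=1 and a=2a₀=94 at k=4, so the next step gives (m, d) = (47, 63) again — its k=1 value — and the period has length 4.

[47; 1, 1, 1, 94]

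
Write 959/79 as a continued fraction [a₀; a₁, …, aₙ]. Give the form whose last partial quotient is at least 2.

959 = 12·79 + 11
79 = 7·11 + 2
11 = 5·2 + 1
2 = 2·1 + 0  (stop)
So 959/79 = [12; 7, 5, 2].

[12; 7, 5, 2]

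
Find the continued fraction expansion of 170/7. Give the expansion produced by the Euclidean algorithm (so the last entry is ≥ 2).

170 = 24·7 + 2
7 = 3·2 + 1
2 = 2·1 + 0  (stop)
So 170/7 = [24; 3, 2].

[24; 3, 2]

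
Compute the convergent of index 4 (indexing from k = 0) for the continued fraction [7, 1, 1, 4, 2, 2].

Using pₖ = aₖpₖ₋₁ + pₖ₋₂, qₖ = aₖqₖ₋₁ + qₖ₋₂ (with p₋₁=1, p₋₂=0, q₋₁=0, q₋₂=1):
  k=0: a=7, p=7, q=1
  k=1: a=1, p=8, q=1
  k=2: a=1, p=15, q=2
  k=3: a=4, p=68, q=9
  k=4: a=2, p=151, q=20

151/20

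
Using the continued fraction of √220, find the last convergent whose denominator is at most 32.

√220 = [14; 1, 4, 1, 28, …] (period length 4).
Convergents:
  p_0/q_0 = 14/1
  p_1/q_1 = 15/1
  p_2/q_2 = 74/5
  p_3/q_3 = 89/6
  p_4/q_4 = 2566/173
q_3 = 6 ≤ 32 < 173 = q_4, so the answer is 89/6.

89/6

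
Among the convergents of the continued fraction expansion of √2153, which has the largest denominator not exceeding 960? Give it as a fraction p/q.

√2153 = [46; 2, 2, 92, …] (period length 3).
Convergents:
  p_0/q_0 = 46/1
  p_1/q_1 = 93/2
  p_2/q_2 = 232/5
  p_3/q_3 = 21437/462
  p_4/q_4 = 43106/929
  p_5/q_5 = 107649/2320
q_4 = 929 ≤ 960 < 2320 = q_5, so the answer is 43106/929.

43106/929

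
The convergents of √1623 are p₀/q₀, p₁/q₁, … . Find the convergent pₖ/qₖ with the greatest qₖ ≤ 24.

√1623 = [40; 3, 2, 26, 2, 3, 80, …] (period length 6).
Convergents:
  p_0/q_0 = 40/1
  p_1/q_1 = 121/3
  p_2/q_2 = 282/7
  p_3/q_3 = 7453/185
q_2 = 7 ≤ 24 < 185 = q_3, so the answer is 282/7.

282/7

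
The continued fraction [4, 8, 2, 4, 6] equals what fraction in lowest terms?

Using pₖ = aₖpₖ₋₁ + pₖ₋₂ and qₖ = aₖqₖ₋₁ + qₖ₋₂:
  k=0: a=4, p=4, q=1
  k=1: a=8, p=33, q=8
  k=2: a=2, p=70, q=17
  k=3: a=4, p=313, q=76
  k=4: a=6, p=1948, q=473

1948/473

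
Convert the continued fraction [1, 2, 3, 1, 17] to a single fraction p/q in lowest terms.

231/160

Fold from the inside: start with 17/1.
  1 + 1/17 = 18/17
  3 + 17/18 = 71/18
  2 + 18/71 = 160/71
  1 + 71/160 = 231/160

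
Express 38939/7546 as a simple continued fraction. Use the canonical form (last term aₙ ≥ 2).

[5; 6, 4, 7, 8, 5]

38939 = 5×7546 + 1209
7546 = 6×1209 + 292
1209 = 4×292 + 41
292 = 7×41 + 5
41 = 8×5 + 1
5 = 5×1 + 0  (stop)
So 38939/7546 = [5; 6, 4, 7, 8, 5].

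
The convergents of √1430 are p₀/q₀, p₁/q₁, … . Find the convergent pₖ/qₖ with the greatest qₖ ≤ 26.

416/11

√1430 = [37; 1, 4, 2, 2, 2, 4, 1, 74, …] (period length 8).
Convergents:
  p_0/q_0 = 37/1
  p_1/q_1 = 38/1
  p_2/q_2 = 189/5
  p_3/q_3 = 416/11
  p_4/q_4 = 1021/27
q_3 = 11 ≤ 26 < 27 = q_4, so the answer is 416/11.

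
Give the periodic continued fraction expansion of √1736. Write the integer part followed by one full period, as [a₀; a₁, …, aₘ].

[41; 1, 1, 1, 82]

a₀ = ⌊√1736⌋ = 41.
With m₀=0, d₀=1 and mₖ₊₁ = dₖaₖ − mₖ, dₖ₊₁ = (n − mₖ₊₁²)/dₖ, aₖ₊₁ = ⌊(a₀+mₖ₊₁)/dₖ₊₁⌋:
  k=1: m=41, d=55, a=1
  k=2: m=14, d=28, a=1
  k=3: m=14, d=55, a=1
  k=4: m=41, d=1, a=82
d=1 and a=2a₀=82 at k=4, so the next step gives (m, d) = (41, 55) again — its k=1 value — and the period has length 4.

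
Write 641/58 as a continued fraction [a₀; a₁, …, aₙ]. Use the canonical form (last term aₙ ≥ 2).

[11; 19, 3]

641 = 11×58 + 3
58 = 19×3 + 1
3 = 3×1 + 0  (stop)
So 641/58 = [11; 19, 3].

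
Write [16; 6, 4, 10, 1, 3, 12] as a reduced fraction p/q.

Using pₖ = aₖpₖ₋₁ + pₖ₋₂ and qₖ = aₖqₖ₋₁ + qₖ₋₂:
  k=0: a=16, p=16, q=1
  k=1: a=6, p=97, q=6
  k=2: a=4, p=404, q=25
  k=3: a=10, p=4137, q=256
  k=4: a=1, p=4541, q=281
  k=5: a=3, p=17760, q=1099
  k=6: a=12, p=217661, q=13469

217661/13469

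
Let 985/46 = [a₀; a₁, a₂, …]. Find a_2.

985 = 21·46 + 19   →  a_0 = 21
46 = 2·19 + 8   →  a_1 = 2
19 = 2·8 + 3   →  a_2 = 2

2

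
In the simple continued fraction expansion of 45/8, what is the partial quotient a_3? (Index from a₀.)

45 = 5·8 + 5   →  a_0 = 5
8 = 1·5 + 3   →  a_1 = 1
5 = 1·3 + 2   →  a_2 = 1
3 = 1·2 + 1   →  a_3 = 1

1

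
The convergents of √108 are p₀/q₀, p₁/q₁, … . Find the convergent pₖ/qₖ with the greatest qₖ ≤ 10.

√108 = [10; 2, 1, 1, 4, 1, 1, 2, 20, …] (period length 8).
Convergents:
  p_0/q_0 = 10/1
  p_1/q_1 = 21/2
  p_2/q_2 = 31/3
  p_3/q_3 = 52/5
  p_4/q_4 = 239/23
q_3 = 5 ≤ 10 < 23 = q_4, so the answer is 52/5.

52/5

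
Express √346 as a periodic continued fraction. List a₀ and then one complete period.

[18; 1, 1, 1, 1, 36]

a₀ = ⌊√346⌋ = 18.
With m₀=0, d₀=1 and mₖ₊₁ = dₖaₖ − mₖ, dₖ₊₁ = (n − mₖ₊₁²)/dₖ, aₖ₊₁ = ⌊(a₀+mₖ₊₁)/dₖ₊₁⌋:
  k=1: m=18, d=22, a=1
  k=2: m=4, d=15, a=1
  k=3: m=11, d=15, a=1
  k=4: m=4, d=22, a=1
  k=5: m=18, d=1, a=36
d=1 and a=2a₀=36 at k=5, so the next step gives (m, d) = (18, 22) again — its k=1 value — and the period has length 5.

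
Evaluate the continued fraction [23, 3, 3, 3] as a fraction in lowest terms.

Using pₖ = aₖpₖ₋₁ + pₖ₋₂ and qₖ = aₖqₖ₋₁ + qₖ₋₂:
  k=0: a=23, p=23, q=1
  k=1: a=3, p=70, q=3
  k=2: a=3, p=233, q=10
  k=3: a=3, p=769, q=33

769/33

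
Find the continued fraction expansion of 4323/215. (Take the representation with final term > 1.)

[20; 9, 2, 1, 7]

4323 = 20×215 + 23
215 = 9×23 + 8
23 = 2×8 + 7
8 = 1×7 + 1
7 = 7×1 + 0  (stop)
So 4323/215 = [20; 9, 2, 1, 7].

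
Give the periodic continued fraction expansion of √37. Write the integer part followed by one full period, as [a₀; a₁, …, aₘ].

[6; 12]

a₀ = ⌊√37⌋ = 6.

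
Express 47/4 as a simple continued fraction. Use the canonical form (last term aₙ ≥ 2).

[11; 1, 3]

47 = 11·4 + 3
4 = 1·3 + 1
3 = 3·1 + 0  (stop)
So 47/4 = [11; 1, 3].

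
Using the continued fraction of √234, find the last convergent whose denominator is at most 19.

√234 = [15; 3, 2, 1, 2, 1, 2, 3, 30, …] (period length 8).
Convergents:
  p_0/q_0 = 15/1
  p_1/q_1 = 46/3
  p_2/q_2 = 107/7
  p_3/q_3 = 153/10
  p_4/q_4 = 413/27
q_3 = 10 ≤ 19 < 27 = q_4, so the answer is 153/10.

153/10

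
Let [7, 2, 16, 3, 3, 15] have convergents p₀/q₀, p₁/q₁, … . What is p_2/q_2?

247/33

Using pₖ = aₖpₖ₋₁ + pₖ₋₂, qₖ = aₖqₖ₋₁ + qₖ₋₂ (with p₋₁=1, p₋₂=0, q₋₁=0, q₋₂=1):
  k=0: a=7, p=7, q=1
  k=1: a=2, p=15, q=2
  k=2: a=16, p=247, q=33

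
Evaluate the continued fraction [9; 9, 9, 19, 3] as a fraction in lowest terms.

43572/4783

Using pₖ = aₖpₖ₋₁ + pₖ₋₂ and qₖ = aₖqₖ₋₁ + qₖ₋₂:
  k=0: a=9, p=9, q=1
  k=1: a=9, p=82, q=9
  k=2: a=9, p=747, q=82
  k=3: a=19, p=14275, q=1567
  k=4: a=3, p=43572, q=4783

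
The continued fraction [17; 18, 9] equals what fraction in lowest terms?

Fold from the inside: start with 9/1.
  18 + 1/9 = 163/9
  17 + 9/163 = 2780/163

2780/163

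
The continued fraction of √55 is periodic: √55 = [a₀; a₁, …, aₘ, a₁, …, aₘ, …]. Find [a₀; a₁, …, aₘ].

a₀ = ⌊√55⌋ = 7.
With m₀=0, d₀=1 and mₖ₊₁ = dₖaₖ − mₖ, dₖ₊₁ = (n − mₖ₊₁²)/dₖ, aₖ₊₁ = ⌊(a₀+mₖ₊₁)/dₖ₊₁⌋:
  k=1: m=7, d=6, a=2
  k=2: m=5, d=5, a=2
  k=3: m=5, d=6, a=2
  k=4: m=7, d=1, a=14
d=1 and a=2a₀=14 at k=4, so the next step gives (m, d) = (7, 6) again — its k=1 value — and the period has length 4.

[7; 2, 2, 2, 14]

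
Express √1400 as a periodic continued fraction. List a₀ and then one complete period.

a₀ = ⌊√1400⌋ = 37.

[37; 2, 2, 2, 74]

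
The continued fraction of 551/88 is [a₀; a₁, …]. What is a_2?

551 = 6·88 + 23   →  a_0 = 6
88 = 3·23 + 19   →  a_1 = 3
23 = 1·19 + 4   →  a_2 = 1

1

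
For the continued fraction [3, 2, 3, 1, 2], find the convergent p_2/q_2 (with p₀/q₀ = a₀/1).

Using pₖ = aₖpₖ₋₁ + pₖ₋₂, qₖ = aₖqₖ₋₁ + qₖ₋₂ (with p₋₁=1, p₋₂=0, q₋₁=0, q₋₂=1):
  k=0: a=3, p=3, q=1
  k=1: a=2, p=7, q=2
  k=2: a=3, p=24, q=7

24/7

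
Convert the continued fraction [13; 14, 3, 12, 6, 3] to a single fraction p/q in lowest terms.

Fold from the inside: start with 3/1.
  6 + 1/3 = 19/3
  12 + 3/19 = 231/19
  3 + 19/231 = 712/231
  14 + 231/712 = 10199/712
  13 + 712/10199 = 133299/10199

133299/10199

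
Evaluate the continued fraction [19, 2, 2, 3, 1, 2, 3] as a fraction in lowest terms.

3979/205

Fold from the inside: start with 3/1.
  2 + 1/3 = 7/3
  1 + 3/7 = 10/7
  3 + 7/10 = 37/10
  2 + 10/37 = 84/37
  2 + 37/84 = 205/84
  19 + 84/205 = 3979/205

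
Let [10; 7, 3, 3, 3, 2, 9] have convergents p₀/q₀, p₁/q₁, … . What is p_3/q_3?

Using pₖ = aₖpₖ₋₁ + pₖ₋₂, qₖ = aₖqₖ₋₁ + qₖ₋₂ (with p₋₁=1, p₋₂=0, q₋₁=0, q₋₂=1):
  k=0: a=10, p=10, q=1
  k=1: a=7, p=71, q=7
  k=2: a=3, p=223, q=22
  k=3: a=3, p=740, q=73

740/73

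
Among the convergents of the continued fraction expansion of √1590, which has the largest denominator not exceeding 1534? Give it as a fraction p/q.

25480/639

√1590 = [39; 1, 6, 1, 78, …] (period length 4).
Convergents:
  p_0/q_0 = 39/1
  p_1/q_1 = 40/1
  p_2/q_2 = 279/7
  p_3/q_3 = 319/8
  p_4/q_4 = 25161/631
  p_5/q_5 = 25480/639
  p_6/q_6 = 178041/4465
q_5 = 639 ≤ 1534 < 4465 = q_6, so the answer is 25480/639.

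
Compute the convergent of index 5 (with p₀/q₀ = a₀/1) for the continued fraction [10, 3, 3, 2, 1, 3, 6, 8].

Using pₖ = aₖpₖ₋₁ + pₖ₋₂, qₖ = aₖqₖ₋₁ + qₖ₋₂ (with p₋₁=1, p₋₂=0, q₋₁=0, q₋₂=1):
  k=0: a=10, p=10, q=1
  k=1: a=3, p=31, q=3
  k=2: a=3, p=103, q=10
  k=3: a=2, p=237, q=23
  k=4: a=1, p=340, q=33
  k=5: a=3, p=1257, q=122

1257/122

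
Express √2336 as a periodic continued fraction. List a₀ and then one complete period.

a₀ = ⌊√2336⌋ = 48.
With m₀=0, d₀=1 and mₖ₊₁ = dₖaₖ − mₖ, dₖ₊₁ = (n − mₖ₊₁²)/dₖ, aₖ₊₁ = ⌊(a₀+mₖ₊₁)/dₖ₊₁⌋:
  k=1: m=48, d=32, a=3
  k=2: m=48, d=1, a=96
d=1 and a=2a₀=96 at k=2, so the next step gives (m, d) = (48, 32) again — its k=1 value — and the period has length 2.

[48; 3, 96]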